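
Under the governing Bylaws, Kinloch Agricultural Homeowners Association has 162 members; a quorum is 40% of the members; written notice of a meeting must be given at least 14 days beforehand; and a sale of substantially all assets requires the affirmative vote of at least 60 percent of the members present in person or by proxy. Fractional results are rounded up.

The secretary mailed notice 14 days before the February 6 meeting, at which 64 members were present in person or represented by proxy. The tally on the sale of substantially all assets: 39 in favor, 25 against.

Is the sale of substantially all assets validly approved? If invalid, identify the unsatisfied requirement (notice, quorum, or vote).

Notice: 14 days given; 14 required. Satisfied.
Quorum: 40% of 162 = 64.80, rounded up to 65; 64 present. Not satisfied.
Vote: requires three-fifths of those present (64); 3/5 of 64 = 38.40, rounded up to 39, so 39 needed; 39 in favor. Satisfied.

Invalid — quorum requirement not satisfied.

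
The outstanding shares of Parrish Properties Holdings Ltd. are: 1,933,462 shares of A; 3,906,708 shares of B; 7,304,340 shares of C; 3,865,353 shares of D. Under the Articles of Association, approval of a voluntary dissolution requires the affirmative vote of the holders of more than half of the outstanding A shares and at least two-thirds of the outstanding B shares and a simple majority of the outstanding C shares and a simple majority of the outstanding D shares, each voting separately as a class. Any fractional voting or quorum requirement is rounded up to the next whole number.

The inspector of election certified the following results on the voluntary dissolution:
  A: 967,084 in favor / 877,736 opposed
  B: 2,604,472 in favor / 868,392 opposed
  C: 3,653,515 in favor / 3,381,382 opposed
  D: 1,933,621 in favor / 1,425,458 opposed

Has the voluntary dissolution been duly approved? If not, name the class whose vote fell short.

Approved — every class gave the required vote.

A: a majority of 1933462 is 966732; 966,732 required, 967,084 in favor — approved.
B: 2/3 of 3906708 = 2604472; 2,604,472 required, 2,604,472 in favor — approved.
C: a majority of 7304340 is 3652171; 3,652,171 required, 3,653,515 in favor — approved.
D: a majority of 3865353 is 1932677; 1,932,677 required, 1,933,621 in favor — approved.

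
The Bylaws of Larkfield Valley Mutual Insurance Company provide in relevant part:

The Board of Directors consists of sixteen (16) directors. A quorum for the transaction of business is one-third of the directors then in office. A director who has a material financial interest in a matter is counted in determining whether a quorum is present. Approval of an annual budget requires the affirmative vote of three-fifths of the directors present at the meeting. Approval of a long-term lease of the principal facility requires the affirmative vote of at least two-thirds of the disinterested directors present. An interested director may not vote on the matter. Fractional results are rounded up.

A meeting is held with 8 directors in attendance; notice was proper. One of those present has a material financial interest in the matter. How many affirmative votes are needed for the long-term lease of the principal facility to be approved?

5

The long-term lease of the principal facility requires two-thirds of the disinterested directors present (8 − 1 = 7).
2/3 of 7 = 4.67, rounded up to 5.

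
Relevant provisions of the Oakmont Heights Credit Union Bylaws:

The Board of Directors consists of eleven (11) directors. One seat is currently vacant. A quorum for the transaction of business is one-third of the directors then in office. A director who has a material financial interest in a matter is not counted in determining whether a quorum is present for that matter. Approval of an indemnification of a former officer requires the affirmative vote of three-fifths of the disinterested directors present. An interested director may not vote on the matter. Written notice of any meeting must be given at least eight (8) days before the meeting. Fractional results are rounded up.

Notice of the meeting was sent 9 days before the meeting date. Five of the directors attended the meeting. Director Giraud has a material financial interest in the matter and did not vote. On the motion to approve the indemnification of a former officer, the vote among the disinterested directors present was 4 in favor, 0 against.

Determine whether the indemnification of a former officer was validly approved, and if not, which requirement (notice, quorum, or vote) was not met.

Notice: 9 days given; 8 required (9 ≥ 8). Satisfied.
Quorum: 5 present, but the 1 interested director does not count, leaving 4. Quorum is 4. Satisfied.
Vote: the indemnification of a former officer requires three-fifths of the disinterested directors present (5 − 1 = 4). 3/5 of 4 = 2.40, rounded up to 3, so 3 affirmative votes are needed; 4 voted in favor. Satisfied.

Valid — all requirements satisfied.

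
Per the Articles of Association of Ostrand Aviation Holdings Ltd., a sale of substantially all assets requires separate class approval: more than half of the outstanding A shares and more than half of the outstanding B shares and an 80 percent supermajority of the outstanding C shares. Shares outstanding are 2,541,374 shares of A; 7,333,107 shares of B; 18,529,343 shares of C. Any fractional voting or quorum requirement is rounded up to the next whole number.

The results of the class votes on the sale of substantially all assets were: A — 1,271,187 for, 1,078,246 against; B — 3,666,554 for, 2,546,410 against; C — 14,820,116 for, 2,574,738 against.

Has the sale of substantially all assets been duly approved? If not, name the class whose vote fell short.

Not approved — the C shares did not give the required vote.

A: a majority of 2541374 is 1270688; 1,270,688 required, 1,271,187 in favor — approved.
B: a majority of 7333107 is 3666554; 3,666,554 required, 3,666,554 in favor — approved.
C: 4/5 of 18529343 = 14823474.40, rounded up to 14823475; 14,823,475 required, 14,820,116 in favor — not approved.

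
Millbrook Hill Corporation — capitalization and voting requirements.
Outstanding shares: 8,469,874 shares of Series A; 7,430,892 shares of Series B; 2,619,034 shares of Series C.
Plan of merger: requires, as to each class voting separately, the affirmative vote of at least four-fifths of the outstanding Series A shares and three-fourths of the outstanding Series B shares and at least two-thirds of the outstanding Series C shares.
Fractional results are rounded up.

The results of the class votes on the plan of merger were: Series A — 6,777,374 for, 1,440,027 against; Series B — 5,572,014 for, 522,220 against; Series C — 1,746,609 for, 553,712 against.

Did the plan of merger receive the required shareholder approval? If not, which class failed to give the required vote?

Not approved — the Series B shares did not give the required vote.

Series A: 4/5 of 8469874 = 6775899.20, rounded up to 6775900; 6,775,900 required, 6,777,374 in favor — approved.
Series B: 3/4 of 7430892 = 5573169; 5,573,169 required, 5,572,014 in favor — not approved.
Series C: 2/3 of 2619034 = 1746022.67, rounded up to 1746023; 1,746,023 required, 1,746,609 in favor — approved.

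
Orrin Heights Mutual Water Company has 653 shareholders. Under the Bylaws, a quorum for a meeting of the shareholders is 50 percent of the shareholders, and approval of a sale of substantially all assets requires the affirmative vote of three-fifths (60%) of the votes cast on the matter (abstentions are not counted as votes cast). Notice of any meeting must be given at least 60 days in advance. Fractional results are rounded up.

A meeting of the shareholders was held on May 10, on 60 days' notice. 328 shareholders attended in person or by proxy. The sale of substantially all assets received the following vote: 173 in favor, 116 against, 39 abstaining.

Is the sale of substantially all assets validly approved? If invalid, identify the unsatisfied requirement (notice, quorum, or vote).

Invalid — vote requirement not satisfied.

Notice: 60 days given; 60 required. Satisfied.
Quorum: 50% of 653 = 326.50, rounded up to 327; 328 present. Satisfied.
Vote: requires three-fifths of the votes cast (328 − 39 abstaining = 289); 3/5 of 289 = 173.40, rounded up to 174, so 174 needed; 173 in favor. Not satisfied.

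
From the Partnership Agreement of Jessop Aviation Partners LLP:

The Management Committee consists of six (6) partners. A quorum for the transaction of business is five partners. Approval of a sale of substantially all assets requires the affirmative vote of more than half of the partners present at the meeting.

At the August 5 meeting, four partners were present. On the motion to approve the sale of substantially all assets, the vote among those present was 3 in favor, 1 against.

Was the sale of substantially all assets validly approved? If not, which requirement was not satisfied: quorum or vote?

Invalid — quorum requirement not satisfied.

Quorum: 4 present; quorum is 5. Not satisfied.
Vote: the sale of substantially all assets requires a majority of the partners present (4). A majority of 4 is 3, so 3 affirmative votes are needed; 3 voted in favor. Satisfied. (Moot — without a quorum no business can be validly transacted.)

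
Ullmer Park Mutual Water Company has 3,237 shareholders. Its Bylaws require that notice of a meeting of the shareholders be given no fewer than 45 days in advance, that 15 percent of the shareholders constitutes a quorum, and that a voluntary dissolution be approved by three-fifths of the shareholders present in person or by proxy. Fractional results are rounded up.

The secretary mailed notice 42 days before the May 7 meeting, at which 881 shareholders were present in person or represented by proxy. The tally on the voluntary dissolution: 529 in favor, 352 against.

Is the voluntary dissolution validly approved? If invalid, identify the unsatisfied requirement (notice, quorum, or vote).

Invalid — notice requirement not satisfied.

Notice: 42 days given; 45 required. Not satisfied.
Quorum: 15% of 3,237 = 485.55, rounded up to 486; 881 present. Satisfied.
Vote: requires three-fifths of those present (881); 3/5 of 881 = 528.60, rounded up to 529, so 529 needed; 529 in favor. Satisfied.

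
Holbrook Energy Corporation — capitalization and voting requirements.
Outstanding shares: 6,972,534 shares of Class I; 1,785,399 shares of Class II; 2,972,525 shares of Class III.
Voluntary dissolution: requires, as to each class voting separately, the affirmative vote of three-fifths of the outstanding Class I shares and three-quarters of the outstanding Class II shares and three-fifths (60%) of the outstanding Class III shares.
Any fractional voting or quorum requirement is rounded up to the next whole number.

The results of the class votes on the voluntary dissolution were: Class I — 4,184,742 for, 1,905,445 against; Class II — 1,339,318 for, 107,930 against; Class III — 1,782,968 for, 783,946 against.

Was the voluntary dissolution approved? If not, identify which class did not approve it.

Class I: 3/5 of 6972534 = 4183520.40, rounded up to 4183521; 4,183,521 required, 4,184,742 in favor — approved.
Class II: 3/4 of 1785399 = 1339049.25, rounded up to 1339050; 1,339,050 required, 1,339,318 in favor — approved.
Class III: 3/5 of 2972525 = 1783515; 1,783,515 required, 1,782,968 in favor — not approved.

Not approved — the Class III shares did not give the required vote.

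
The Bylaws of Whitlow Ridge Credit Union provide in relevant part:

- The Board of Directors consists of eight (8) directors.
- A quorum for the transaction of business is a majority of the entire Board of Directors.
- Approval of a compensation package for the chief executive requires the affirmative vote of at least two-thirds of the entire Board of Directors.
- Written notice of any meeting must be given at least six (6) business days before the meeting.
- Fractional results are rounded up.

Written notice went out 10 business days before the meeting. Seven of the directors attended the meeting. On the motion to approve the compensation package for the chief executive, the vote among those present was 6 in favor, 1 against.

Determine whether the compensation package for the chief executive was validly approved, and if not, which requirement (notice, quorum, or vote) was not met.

Notice: 10 business days given; 6 required (10 ≥ 6). Satisfied.
Quorum: 7 present; quorum is 5. Satisfied.
Vote: the compensation package for the chief executive requires two-thirds of the entire Board of Directors (8). 2/3 of 8 = 5.33, rounded up to 6, so 6 affirmative votes are needed; 6 voted in favor. Satisfied.

Valid — all requirements satisfied.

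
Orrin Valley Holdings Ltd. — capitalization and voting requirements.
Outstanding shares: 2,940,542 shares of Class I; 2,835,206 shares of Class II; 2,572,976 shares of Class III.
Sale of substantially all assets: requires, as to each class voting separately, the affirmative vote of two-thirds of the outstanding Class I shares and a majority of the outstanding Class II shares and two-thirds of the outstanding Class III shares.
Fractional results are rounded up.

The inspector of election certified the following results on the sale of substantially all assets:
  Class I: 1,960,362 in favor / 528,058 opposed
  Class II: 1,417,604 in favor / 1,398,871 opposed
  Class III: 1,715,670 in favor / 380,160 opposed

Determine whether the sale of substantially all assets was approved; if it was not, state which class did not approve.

Class I: 2/3 of 2940542 = 1960361.33, rounded up to 1960362; 1,960,362 required, 1,960,362 in favor — approved.
Class II: a majority of 2835206 is 1417604; 1,417,604 required, 1,417,604 in favor — approved.
Class III: 2/3 of 2572976 = 1715317.33, rounded up to 1715318; 1,715,318 required, 1,715,670 in favor — approved.

Approved — every class gave the required vote.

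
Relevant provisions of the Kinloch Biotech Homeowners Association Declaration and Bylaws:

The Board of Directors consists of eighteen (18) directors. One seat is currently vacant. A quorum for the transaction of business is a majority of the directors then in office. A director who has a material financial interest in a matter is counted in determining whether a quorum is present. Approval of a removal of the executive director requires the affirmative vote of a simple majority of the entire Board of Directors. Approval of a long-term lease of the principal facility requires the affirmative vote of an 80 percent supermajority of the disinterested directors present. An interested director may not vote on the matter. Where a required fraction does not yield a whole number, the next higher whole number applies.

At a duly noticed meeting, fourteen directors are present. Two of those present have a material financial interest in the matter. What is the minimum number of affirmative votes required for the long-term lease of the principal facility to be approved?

The long-term lease of the principal facility requires four-fifths of the disinterested directors present (14 − 2 = 12).
4/5 of 12 = 9.60, rounded up to 10.

10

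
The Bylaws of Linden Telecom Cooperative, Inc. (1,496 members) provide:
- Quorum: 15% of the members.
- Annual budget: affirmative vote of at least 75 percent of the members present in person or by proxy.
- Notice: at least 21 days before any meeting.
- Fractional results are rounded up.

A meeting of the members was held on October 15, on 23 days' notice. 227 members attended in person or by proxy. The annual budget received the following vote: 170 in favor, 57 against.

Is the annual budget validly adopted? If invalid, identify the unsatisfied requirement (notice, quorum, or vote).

Invalid — vote requirement not satisfied.

Notice: 23 days given; 21 required. Satisfied.
Quorum: 15% of 1,496 = 224.40, rounded up to 225; 227 present. Satisfied.
Vote: requires three-fourths of those present (227); 3/4 of 227 = 170.25, rounded up to 171, so 171 needed; 170 in favor. Not satisfied.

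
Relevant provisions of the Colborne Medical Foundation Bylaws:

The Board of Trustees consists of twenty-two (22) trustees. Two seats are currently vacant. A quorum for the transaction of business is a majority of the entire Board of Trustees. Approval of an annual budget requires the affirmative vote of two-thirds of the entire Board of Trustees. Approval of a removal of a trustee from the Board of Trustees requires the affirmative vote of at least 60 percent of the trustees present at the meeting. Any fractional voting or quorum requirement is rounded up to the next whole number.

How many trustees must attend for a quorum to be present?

A majority of 22 is 12.

12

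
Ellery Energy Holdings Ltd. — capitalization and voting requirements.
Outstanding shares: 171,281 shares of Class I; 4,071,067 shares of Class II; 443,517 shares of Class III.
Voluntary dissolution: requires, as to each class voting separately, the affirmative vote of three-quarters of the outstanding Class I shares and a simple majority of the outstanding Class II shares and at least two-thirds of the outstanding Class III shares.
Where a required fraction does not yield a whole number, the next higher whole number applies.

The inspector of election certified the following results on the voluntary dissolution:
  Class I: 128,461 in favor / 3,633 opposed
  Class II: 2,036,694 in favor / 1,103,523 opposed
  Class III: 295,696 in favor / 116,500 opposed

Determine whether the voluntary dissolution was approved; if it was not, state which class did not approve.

Approved — every class gave the required vote.

Class I: 3/4 of 171281 = 128460.75, rounded up to 128461; 128,461 required, 128,461 in favor — approved.
Class II: a majority of 4071067 is 2035534; 2,035,534 required, 2,036,694 in favor — approved.
Class III: 2/3 of 443517 = 295678; 295,678 required, 295,696 in favor — approved.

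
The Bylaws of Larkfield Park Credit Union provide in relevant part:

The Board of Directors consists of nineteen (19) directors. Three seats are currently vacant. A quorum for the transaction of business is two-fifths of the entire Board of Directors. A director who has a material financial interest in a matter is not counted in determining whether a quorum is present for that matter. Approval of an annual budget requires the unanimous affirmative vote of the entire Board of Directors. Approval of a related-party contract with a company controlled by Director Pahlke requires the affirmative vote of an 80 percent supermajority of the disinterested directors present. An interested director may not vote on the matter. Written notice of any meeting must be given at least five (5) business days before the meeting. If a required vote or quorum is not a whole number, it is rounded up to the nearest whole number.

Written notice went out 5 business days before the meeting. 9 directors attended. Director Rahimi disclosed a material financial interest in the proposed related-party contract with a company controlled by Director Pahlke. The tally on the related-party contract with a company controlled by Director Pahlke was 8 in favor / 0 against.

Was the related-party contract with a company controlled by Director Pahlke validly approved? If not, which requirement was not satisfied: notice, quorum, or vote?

Notice: 5 business days given; 5 required (5 ≥ 5). Satisfied.
Quorum: 9 present, but the 1 interested director does not count, leaving 8. Quorum is 8. Satisfied.
Vote: the related-party contract with a company controlled by Director Pahlke requires four-fifths of the disinterested directors present (9 − 1 = 8). 4/5 of 8 = 6.40, rounded up to 7, so 7 affirmative votes are needed; 8 voted in favor. Satisfied.

Valid — all requirements satisfied.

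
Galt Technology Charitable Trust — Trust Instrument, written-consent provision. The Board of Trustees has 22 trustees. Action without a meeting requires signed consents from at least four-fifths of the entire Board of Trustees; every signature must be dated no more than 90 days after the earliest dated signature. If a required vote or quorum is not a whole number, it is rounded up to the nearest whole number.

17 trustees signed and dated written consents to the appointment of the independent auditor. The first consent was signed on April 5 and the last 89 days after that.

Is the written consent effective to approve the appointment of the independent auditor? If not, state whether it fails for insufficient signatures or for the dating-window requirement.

Signatures required: at least four-fifths of 22 — 4/5 of 22 = 17.60, rounded up to 18, so 18 needed; 17 signed. Insufficient.
Dating window: the latest signature is 89 days after the earliest; the limit is 90 days. Within the window.

Not effective — insufficient signatures.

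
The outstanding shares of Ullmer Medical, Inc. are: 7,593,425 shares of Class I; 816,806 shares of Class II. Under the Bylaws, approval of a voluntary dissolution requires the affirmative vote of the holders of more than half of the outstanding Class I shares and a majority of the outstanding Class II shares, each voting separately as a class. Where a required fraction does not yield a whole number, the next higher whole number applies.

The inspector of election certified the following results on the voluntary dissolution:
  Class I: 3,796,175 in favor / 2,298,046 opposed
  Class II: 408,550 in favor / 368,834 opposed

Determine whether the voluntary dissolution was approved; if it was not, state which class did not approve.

Class I: a majority of 7593425 is 3796713; 3,796,713 required, 3,796,175 in favor — not approved.
Class II: a majority of 816806 is 408404; 408,404 required, 408,550 in favor — approved.

Not approved — the Class I shares did not give the required vote.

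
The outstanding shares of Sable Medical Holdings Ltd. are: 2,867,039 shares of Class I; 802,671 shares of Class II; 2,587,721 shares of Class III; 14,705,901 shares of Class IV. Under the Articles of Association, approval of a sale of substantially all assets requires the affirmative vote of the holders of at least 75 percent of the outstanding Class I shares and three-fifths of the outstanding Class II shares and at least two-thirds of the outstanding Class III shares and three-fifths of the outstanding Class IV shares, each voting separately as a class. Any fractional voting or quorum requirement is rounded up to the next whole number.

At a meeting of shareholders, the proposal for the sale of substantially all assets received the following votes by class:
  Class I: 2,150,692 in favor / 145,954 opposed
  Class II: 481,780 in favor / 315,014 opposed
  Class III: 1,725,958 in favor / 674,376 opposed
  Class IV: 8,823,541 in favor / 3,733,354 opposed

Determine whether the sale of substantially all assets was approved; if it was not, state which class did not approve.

Approved — every class gave the required vote.

Class I: 3/4 of 2867039 = 2150279.25, rounded up to 2150280; 2,150,280 required, 2,150,692 in favor — approved.
Class II: 3/5 of 802671 = 481602.60, rounded up to 481603; 481,603 required, 481,780 in favor — approved.
Class III: 2/3 of 2587721 = 1725147.33, rounded up to 1725148; 1,725,148 required, 1,725,958 in favor — approved.
Class IV: 3/5 of 14705901 = 8823540.60, rounded up to 8823541; 8,823,541 required, 8,823,541 in favor — approved.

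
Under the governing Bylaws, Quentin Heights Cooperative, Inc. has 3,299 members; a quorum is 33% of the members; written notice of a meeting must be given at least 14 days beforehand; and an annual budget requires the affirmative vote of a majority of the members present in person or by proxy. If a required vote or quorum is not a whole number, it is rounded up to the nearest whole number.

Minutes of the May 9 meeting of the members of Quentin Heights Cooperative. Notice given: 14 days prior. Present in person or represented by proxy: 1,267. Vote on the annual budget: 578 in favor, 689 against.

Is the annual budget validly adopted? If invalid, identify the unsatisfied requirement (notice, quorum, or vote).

Notice: 14 days given; 14 required. Satisfied.
Quorum: 33% of 3,299 = 1,088.67, rounded up to 1,089; 1,267 present. Satisfied.
Vote: requires a majority of those present (1,267); a majority of 1267 is 634, so 634 needed; 578 in favor. Not satisfied.

Invalid — vote requirement not satisfied.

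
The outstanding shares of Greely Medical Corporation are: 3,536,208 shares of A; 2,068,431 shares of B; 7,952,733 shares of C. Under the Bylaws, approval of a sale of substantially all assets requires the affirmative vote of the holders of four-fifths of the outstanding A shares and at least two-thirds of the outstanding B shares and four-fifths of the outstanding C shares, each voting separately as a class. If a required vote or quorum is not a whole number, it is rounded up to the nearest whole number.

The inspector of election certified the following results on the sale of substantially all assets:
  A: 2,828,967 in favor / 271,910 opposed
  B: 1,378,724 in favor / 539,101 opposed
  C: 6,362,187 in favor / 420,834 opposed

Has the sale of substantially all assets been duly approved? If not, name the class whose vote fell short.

A: 4/5 of 3536208 = 2828966.40, rounded up to 2828967; 2,828,967 required, 2,828,967 in favor — approved.
B: 2/3 of 2068431 = 1378954; 1,378,954 required, 1,378,724 in favor — not approved.
C: 4/5 of 7952733 = 6362186.40, rounded up to 6362187; 6,362,187 required, 6,362,187 in favor — approved.

Not approved — the B shares did not give the required vote.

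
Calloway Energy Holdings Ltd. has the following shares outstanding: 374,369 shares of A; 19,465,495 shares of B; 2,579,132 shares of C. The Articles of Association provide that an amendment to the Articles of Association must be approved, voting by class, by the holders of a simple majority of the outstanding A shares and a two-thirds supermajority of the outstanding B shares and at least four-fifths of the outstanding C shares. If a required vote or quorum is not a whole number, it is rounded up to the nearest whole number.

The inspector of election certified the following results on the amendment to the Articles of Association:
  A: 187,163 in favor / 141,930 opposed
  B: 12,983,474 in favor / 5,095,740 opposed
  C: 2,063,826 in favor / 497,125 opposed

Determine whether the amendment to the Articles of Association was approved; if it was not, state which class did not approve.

A: a majority of 374369 is 187185; 187,185 required, 187,163 in favor — not approved.
B: 2/3 of 19465495 = 12976996.67, rounded up to 12976997; 12,976,997 required, 12,983,474 in favor — approved.
C: 4/5 of 2579132 = 2063305.60, rounded up to 2063306; 2,063,306 required, 2,063,826 in favor — approved.

Not approved — the A shares did not give the required vote.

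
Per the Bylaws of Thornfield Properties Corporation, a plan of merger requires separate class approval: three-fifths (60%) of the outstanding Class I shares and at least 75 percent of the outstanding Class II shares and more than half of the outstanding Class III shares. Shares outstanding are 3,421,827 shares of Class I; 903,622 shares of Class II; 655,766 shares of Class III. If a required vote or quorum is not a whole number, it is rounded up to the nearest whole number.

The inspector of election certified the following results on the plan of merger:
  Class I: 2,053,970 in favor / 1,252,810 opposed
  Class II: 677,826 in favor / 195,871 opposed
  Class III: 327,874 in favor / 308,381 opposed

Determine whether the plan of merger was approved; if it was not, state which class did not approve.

Class I: 3/5 of 3421827 = 2053096.20, rounded up to 2053097; 2,053,097 required, 2,053,970 in favor — approved.
Class II: 3/4 of 903622 = 677716.50, rounded up to 677717; 677,717 required, 677,826 in favor — approved.
Class III: a majority of 655766 is 327884; 327,884 required, 327,874 in favor — not approved.

Not approved — the Class III shares did not give the required vote.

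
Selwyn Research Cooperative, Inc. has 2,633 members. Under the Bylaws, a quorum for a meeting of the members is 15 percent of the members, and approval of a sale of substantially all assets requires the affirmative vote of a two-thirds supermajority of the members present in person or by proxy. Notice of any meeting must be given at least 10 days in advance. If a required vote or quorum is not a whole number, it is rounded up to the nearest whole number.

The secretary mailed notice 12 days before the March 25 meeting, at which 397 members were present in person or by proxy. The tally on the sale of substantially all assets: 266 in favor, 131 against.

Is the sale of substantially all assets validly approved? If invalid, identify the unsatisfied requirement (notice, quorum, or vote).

Notice: 12 days given; 10 required. Satisfied.
Quorum: 15% of 2,633 = 394.95, rounded up to 395; 397 present. Satisfied.
Vote: requires two-thirds of those present (397); 2/3 of 397 = 264.67, rounded up to 265, so 265 needed; 266 in favor. Satisfied.

Valid — all requirements satisfied.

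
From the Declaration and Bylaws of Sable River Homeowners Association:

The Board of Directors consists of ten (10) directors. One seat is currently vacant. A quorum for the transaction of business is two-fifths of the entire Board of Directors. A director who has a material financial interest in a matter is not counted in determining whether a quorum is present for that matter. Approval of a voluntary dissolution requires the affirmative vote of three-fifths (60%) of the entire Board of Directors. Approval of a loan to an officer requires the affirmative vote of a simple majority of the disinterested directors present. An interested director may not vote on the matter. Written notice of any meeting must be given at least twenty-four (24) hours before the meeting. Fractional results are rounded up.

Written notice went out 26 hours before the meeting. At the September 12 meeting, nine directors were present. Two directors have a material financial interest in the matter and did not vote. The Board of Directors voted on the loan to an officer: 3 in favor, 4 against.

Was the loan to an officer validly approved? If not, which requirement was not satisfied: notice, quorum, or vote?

Invalid — vote requirement not satisfied.

Notice: 26 hours given; 24 required (26 ≥ 24). Satisfied.
Quorum: 9 present, but the 2 interested directors do not count, leaving 7. Quorum is 4. Satisfied.
Vote: the loan to an officer requires a majority of the disinterested directors present (9 − 2 = 7). A majority of 7 is 4, so 4 affirmative votes are needed; 3 voted in favor. Not satisfied.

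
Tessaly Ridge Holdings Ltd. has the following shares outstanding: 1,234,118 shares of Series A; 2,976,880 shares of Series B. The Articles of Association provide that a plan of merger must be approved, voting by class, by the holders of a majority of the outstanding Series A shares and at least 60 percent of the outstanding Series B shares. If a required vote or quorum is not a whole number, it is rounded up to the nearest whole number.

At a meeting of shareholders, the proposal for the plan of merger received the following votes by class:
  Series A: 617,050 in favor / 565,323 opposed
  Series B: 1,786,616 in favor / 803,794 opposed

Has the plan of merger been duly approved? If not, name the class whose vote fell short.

Series A: a majority of 1234118 is 617060; 617,060 required, 617,050 in favor — not approved.
Series B: 3/5 of 2976880 = 1786128; 1,786,128 required, 1,786,616 in favor — approved.

Not approved — the Series A shares did not give the required vote.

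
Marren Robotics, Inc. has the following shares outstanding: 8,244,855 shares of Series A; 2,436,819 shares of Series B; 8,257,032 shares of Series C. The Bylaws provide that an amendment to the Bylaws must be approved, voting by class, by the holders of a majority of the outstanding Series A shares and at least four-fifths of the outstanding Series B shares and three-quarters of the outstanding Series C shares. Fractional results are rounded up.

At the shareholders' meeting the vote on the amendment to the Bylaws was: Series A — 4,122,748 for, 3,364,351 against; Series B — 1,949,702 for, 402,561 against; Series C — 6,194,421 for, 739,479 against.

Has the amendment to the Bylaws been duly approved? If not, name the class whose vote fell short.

Series A: a majority of 8244855 is 4122428; 4,122,428 required, 4,122,748 in favor — approved.
Series B: 4/5 of 2436819 = 1949455.20, rounded up to 1949456; 1,949,456 required, 1,949,702 in favor — approved.
Series C: 3/4 of 8257032 = 6192774; 6,192,774 required, 6,194,421 in favor — approved.

Approved — every class gave the required vote.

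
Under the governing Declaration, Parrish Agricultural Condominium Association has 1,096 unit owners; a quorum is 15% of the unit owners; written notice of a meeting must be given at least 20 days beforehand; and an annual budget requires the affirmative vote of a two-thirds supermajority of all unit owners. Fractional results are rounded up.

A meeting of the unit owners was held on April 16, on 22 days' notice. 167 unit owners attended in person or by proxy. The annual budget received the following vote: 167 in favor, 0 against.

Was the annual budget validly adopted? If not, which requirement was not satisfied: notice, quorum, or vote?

Notice: 22 days given; 20 required. Satisfied.
Quorum: 15% of 1,096 = 164.40, rounded up to 165; 167 present. Satisfied.
Vote: requires two-thirds of all unit owners (1,096); 2/3 of 1096 = 730.67, rounded up to 731, so 731 needed; 167 in favor. Not satisfied.

Invalid — vote requirement not satisfied.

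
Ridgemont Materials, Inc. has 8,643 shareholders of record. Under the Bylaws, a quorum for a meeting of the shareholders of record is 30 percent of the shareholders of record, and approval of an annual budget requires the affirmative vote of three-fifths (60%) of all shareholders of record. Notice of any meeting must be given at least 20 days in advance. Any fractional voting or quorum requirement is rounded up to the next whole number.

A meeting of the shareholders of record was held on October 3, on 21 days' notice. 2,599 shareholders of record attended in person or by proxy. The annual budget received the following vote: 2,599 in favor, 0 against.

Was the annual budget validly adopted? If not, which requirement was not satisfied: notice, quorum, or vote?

Invalid — vote requirement not satisfied.

Notice: 21 days given; 20 required. Satisfied.
Quorum: 30% of 8,643 = 2,592.90, rounded up to 2,593; 2,599 present. Satisfied.
Vote: requires three-fifths of all shareholders of record (8,643); 3/5 of 8643 = 5185.80, rounded up to 5186, so 5,186 needed; 2,599 in favor. Not satisfied.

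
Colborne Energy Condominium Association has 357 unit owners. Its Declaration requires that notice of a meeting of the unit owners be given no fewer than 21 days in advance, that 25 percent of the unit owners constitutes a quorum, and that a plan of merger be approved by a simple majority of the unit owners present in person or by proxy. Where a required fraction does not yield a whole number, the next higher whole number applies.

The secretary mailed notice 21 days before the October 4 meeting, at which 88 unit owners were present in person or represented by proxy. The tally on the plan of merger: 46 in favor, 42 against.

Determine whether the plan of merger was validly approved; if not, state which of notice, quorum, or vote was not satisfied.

Invalid — quorum requirement not satisfied.

Notice: 21 days given; 21 required. Satisfied.
Quorum: 25% of 357 = 89.25, rounded up to 90; 88 present. Not satisfied.
Vote: requires a majority of those present (88); a majority of 88 is 45, so 45 needed; 46 in favor. Satisfied.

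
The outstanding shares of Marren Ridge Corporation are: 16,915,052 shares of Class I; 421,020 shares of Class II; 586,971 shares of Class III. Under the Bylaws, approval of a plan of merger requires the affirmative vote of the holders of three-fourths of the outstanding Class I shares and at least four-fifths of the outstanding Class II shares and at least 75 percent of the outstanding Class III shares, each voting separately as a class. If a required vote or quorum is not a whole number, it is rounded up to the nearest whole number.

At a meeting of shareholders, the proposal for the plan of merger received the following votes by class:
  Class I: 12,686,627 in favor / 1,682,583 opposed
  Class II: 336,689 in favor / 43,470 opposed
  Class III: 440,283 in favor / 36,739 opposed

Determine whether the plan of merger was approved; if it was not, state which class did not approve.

Not approved — the Class II shares did not give the required vote.

Class I: 3/4 of 16915052 = 12686289; 12,686,289 required, 12,686,627 in favor — approved.
Class II: 4/5 of 421020 = 336816; 336,816 required, 336,689 in favor — not approved.
Class III: 3/4 of 586971 = 440228.25, rounded up to 440229; 440,229 required, 440,283 in favor — approved.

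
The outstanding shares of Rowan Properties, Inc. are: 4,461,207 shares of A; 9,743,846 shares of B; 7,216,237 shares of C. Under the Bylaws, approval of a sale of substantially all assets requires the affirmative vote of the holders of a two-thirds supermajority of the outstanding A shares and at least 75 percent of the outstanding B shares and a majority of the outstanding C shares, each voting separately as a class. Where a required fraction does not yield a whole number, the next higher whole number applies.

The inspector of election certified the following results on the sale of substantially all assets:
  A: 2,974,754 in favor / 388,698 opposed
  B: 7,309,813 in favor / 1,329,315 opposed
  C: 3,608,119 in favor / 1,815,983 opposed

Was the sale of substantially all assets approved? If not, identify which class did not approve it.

Approved — every class gave the required vote.

A: 2/3 of 4461207 = 2974138; 2,974,138 required, 2,974,754 in favor — approved.
B: 3/4 of 9743846 = 7307884.50, rounded up to 7307885; 7,307,885 required, 7,309,813 in favor — approved.
C: a majority of 7216237 is 3608119; 3,608,119 required, 3,608,119 in favor — approved.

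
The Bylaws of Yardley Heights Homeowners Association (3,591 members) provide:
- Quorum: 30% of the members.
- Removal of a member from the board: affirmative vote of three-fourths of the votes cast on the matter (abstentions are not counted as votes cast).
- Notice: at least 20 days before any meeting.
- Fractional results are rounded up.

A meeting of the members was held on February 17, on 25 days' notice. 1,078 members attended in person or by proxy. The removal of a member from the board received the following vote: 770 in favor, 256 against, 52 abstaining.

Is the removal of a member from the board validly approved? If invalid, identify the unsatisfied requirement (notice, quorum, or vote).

Notice: 25 days given; 20 required. Satisfied.
Quorum: 30% of 3,591 = 1,077.30, rounded up to 1,078; 1,078 present. Satisfied.
Vote: requires three-fourths of the votes cast (1,078 − 52 abstaining = 1,026); 3/4 of 1026 = 769.50, rounded up to 770, so 770 needed; 770 in favor. Satisfied.

Valid — all requirements satisfied.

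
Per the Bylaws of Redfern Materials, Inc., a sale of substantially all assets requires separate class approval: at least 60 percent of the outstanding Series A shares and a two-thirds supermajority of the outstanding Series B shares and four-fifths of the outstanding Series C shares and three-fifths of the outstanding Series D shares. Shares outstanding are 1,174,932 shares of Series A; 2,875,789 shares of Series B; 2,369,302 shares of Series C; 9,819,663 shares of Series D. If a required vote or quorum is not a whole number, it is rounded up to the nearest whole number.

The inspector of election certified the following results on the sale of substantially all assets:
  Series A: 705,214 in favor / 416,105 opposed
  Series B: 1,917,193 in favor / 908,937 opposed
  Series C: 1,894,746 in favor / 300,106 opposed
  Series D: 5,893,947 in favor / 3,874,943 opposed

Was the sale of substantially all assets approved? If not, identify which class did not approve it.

Series A: 3/5 of 1174932 = 704959.20, rounded up to 704960; 704,960 required, 705,214 in favor — approved.
Series B: 2/3 of 2875789 = 1917192.67, rounded up to 1917193; 1,917,193 required, 1,917,193 in favor — approved.
Series C: 4/5 of 2369302 = 1895441.60, rounded up to 1895442; 1,895,442 required, 1,894,746 in favor — not approved.
Series D: 3/5 of 9819663 = 5891797.80, rounded up to 5891798; 5,891,798 required, 5,893,947 in favor — approved.

Not approved — the Series C shares did not give the required vote.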